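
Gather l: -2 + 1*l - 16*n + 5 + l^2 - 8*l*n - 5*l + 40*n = l^2 + l*(-8*n - 4) + 24*n + 3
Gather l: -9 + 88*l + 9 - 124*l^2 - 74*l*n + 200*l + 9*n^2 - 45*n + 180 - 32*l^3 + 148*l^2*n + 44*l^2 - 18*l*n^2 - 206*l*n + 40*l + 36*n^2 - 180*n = -32*l^3 + l^2*(148*n - 80) + l*(-18*n^2 - 280*n + 328) + 45*n^2 - 225*n + 180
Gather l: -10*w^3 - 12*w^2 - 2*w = -10*w^3 - 12*w^2 - 2*w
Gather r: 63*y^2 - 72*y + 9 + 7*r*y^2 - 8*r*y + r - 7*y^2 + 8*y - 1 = r*(7*y^2 - 8*y + 1) + 56*y^2 - 64*y + 8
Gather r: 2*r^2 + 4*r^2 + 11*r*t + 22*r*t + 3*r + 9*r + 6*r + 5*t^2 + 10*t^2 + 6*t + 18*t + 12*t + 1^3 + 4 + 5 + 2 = 6*r^2 + r*(33*t + 18) + 15*t^2 + 36*t + 12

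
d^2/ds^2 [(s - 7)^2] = 2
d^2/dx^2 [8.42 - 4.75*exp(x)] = -4.75*exp(x)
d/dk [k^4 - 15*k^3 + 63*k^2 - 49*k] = 4*k^3 - 45*k^2 + 126*k - 49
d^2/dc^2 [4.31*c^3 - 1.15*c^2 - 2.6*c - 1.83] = 25.86*c - 2.3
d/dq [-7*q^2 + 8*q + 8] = 8 - 14*q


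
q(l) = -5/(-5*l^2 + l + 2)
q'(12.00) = 0.00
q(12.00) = 0.01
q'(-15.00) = 0.00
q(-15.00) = 0.00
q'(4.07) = -0.03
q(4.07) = 0.07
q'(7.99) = -0.00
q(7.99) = 0.02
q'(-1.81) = 0.36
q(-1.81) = 0.31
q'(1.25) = -2.76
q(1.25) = 1.10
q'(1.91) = -0.44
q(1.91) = 0.35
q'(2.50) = -0.17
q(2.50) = 0.19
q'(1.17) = -3.96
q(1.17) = 1.36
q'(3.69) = -0.05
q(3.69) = 0.08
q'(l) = -5*(10*l - 1)/(-5*l^2 + l + 2)^2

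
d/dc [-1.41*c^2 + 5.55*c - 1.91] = 5.55 - 2.82*c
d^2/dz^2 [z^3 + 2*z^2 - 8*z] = 6*z + 4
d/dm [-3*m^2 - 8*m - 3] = -6*m - 8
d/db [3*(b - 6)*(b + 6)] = 6*b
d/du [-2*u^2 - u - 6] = -4*u - 1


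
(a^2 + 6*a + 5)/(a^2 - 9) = (a^2 + 6*a + 5)/(a^2 - 9)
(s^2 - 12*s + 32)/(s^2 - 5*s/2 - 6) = 2*(s - 8)/(2*s + 3)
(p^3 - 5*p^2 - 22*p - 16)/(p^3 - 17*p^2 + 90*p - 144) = (p^2 + 3*p + 2)/(p^2 - 9*p + 18)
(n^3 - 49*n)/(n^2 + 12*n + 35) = n*(n - 7)/(n + 5)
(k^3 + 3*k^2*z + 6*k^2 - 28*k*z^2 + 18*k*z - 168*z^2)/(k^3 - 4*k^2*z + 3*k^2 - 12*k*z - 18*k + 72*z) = (k + 7*z)/(k - 3)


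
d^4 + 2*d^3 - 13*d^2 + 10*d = d*(d - 2)*(d - 1)*(d + 5)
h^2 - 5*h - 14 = (h - 7)*(h + 2)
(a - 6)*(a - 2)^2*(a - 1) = a^4 - 11*a^3 + 38*a^2 - 52*a + 24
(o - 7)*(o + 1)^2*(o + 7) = o^4 + 2*o^3 - 48*o^2 - 98*o - 49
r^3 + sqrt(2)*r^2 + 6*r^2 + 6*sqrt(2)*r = r*(r + 6)*(r + sqrt(2))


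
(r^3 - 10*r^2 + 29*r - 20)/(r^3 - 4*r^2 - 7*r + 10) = (r - 4)/(r + 2)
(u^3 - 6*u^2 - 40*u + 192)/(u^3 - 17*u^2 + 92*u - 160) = (u + 6)/(u - 5)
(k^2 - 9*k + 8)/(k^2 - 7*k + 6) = (k - 8)/(k - 6)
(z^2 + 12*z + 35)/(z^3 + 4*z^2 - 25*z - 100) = (z + 7)/(z^2 - z - 20)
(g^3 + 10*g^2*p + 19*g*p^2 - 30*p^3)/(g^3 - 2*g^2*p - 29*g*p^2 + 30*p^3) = (-g - 6*p)/(-g + 6*p)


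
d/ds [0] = 0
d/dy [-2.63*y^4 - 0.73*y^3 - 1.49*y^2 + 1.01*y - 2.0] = -10.52*y^3 - 2.19*y^2 - 2.98*y + 1.01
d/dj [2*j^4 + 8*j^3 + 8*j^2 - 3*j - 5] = 8*j^3 + 24*j^2 + 16*j - 3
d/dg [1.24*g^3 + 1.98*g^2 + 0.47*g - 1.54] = 3.72*g^2 + 3.96*g + 0.47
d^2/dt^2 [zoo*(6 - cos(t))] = zoo*cos(t)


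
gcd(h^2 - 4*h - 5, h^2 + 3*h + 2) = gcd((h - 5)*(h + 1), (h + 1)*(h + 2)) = h + 1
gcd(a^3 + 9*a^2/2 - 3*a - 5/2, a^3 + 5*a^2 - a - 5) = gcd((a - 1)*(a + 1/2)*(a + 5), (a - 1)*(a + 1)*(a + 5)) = a^2 + 4*a - 5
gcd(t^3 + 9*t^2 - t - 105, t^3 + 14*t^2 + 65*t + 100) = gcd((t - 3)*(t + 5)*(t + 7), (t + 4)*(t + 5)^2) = t + 5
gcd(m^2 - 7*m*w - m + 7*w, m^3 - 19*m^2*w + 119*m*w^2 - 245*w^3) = -m + 7*w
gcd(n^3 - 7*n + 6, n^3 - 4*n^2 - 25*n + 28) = n - 1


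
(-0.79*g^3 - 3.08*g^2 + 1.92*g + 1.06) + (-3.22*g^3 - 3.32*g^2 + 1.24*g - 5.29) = -4.01*g^3 - 6.4*g^2 + 3.16*g - 4.23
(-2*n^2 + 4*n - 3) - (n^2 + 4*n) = -3*n^2 - 3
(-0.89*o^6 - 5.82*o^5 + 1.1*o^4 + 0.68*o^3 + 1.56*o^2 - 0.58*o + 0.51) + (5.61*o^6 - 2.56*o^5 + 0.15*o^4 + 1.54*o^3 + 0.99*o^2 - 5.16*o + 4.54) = 4.72*o^6 - 8.38*o^5 + 1.25*o^4 + 2.22*o^3 + 2.55*o^2 - 5.74*o + 5.05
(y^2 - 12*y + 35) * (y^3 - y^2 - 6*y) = y^5 - 13*y^4 + 41*y^3 + 37*y^2 - 210*y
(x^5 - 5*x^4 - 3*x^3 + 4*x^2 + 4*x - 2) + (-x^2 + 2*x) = x^5 - 5*x^4 - 3*x^3 + 3*x^2 + 6*x - 2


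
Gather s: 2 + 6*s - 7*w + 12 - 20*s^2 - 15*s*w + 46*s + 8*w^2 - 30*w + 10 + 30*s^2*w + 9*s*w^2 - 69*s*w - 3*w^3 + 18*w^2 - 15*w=s^2*(30*w - 20) + s*(9*w^2 - 84*w + 52) - 3*w^3 + 26*w^2 - 52*w + 24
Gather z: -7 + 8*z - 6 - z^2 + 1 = -z^2 + 8*z - 12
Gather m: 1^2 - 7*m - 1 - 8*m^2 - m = -8*m^2 - 8*m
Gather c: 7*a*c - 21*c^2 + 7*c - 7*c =7*a*c - 21*c^2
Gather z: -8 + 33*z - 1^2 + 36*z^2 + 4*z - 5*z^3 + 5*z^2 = -5*z^3 + 41*z^2 + 37*z - 9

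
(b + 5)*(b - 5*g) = b^2 - 5*b*g + 5*b - 25*g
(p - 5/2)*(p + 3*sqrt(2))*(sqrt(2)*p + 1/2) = sqrt(2)*p^3 - 5*sqrt(2)*p^2/2 + 13*p^2/2 - 65*p/4 + 3*sqrt(2)*p/2 - 15*sqrt(2)/4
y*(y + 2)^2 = y^3 + 4*y^2 + 4*y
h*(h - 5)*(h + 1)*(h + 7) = h^4 + 3*h^3 - 33*h^2 - 35*h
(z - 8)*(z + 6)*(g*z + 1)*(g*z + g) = g^2*z^4 - g^2*z^3 - 50*g^2*z^2 - 48*g^2*z + g*z^3 - g*z^2 - 50*g*z - 48*g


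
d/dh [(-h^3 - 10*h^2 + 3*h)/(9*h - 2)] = 2*(-9*h^3 - 42*h^2 + 20*h - 3)/(81*h^2 - 36*h + 4)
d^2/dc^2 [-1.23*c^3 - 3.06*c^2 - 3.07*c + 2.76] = -7.38*c - 6.12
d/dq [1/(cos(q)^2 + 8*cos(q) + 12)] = 2*(cos(q) + 4)*sin(q)/(cos(q)^2 + 8*cos(q) + 12)^2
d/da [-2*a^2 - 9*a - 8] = -4*a - 9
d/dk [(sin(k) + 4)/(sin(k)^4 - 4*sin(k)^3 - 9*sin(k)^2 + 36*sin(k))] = (-3*sin(k)^4 - 8*sin(k)^3 + 57*sin(k)^2 + 72*sin(k) - 144)*cos(k)/((sin(k) - 4)^2*(sin(k) - 3)^2*(sin(k) + 3)^2*sin(k)^2)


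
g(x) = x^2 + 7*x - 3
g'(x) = 2*x + 7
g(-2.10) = -13.29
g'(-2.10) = 2.80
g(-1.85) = -12.53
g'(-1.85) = 3.30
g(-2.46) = -14.17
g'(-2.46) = 2.08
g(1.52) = 9.95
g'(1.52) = 10.04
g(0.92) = 4.29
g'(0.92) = 8.84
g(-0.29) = -4.95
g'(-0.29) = 6.42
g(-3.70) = -15.21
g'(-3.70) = -0.40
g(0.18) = -1.71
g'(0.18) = 7.36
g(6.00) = 75.00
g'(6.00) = 19.00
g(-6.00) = -9.00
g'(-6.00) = -5.00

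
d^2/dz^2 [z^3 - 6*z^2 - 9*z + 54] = 6*z - 12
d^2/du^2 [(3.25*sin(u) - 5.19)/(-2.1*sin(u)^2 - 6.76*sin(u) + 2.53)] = (14.3325*sin(u)^5 - 137.6886*sin(u)^4 - 146.09322*sin(u)^3 - 154.556924*sin(u)^2 + 270.499333*sin(u) + 418.321828)/(2.1*sin(u)^2 + 6.76*sin(u) - 2.53)^3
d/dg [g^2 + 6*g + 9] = 2*g + 6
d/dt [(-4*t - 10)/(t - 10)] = 50/(t - 10)^2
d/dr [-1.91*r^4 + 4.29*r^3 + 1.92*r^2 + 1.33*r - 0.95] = -7.64*r^3 + 12.87*r^2 + 3.84*r + 1.33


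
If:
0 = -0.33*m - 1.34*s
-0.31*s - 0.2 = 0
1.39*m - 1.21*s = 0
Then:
No Solution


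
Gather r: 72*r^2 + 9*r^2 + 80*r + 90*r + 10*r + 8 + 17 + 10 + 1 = 81*r^2 + 180*r + 36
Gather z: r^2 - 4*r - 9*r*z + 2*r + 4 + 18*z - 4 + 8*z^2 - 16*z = r^2 - 2*r + 8*z^2 + z*(2 - 9*r)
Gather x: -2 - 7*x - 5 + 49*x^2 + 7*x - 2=49*x^2 - 9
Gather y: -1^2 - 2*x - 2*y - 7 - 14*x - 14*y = -16*x - 16*y - 8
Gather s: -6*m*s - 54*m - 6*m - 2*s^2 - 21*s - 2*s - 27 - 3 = -60*m - 2*s^2 + s*(-6*m - 23) - 30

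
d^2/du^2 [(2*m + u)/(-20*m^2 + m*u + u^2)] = 2*(-3*(m + u)*(-20*m^2 + m*u + u^2) + (m + 2*u)^2*(2*m + u))/(-20*m^2 + m*u + u^2)^3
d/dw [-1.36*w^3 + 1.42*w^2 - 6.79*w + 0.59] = -4.08*w^2 + 2.84*w - 6.79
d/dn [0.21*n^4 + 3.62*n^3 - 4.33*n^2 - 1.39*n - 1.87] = 0.84*n^3 + 10.86*n^2 - 8.66*n - 1.39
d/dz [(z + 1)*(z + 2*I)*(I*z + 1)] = 3*I*z^2 + 2*z*(-1 + I) - 1 + 2*I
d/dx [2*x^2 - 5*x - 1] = 4*x - 5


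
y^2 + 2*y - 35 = (y - 5)*(y + 7)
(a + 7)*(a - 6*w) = a^2 - 6*a*w + 7*a - 42*w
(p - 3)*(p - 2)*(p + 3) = p^3 - 2*p^2 - 9*p + 18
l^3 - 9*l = l*(l - 3)*(l + 3)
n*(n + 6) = n^2 + 6*n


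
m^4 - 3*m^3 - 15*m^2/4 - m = m*(m - 4)*(m + 1/2)^2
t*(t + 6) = t^2 + 6*t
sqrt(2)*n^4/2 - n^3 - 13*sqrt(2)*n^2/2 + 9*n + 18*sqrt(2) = (n - 3)*(n + 3)*(n - 2*sqrt(2))*(sqrt(2)*n/2 + 1)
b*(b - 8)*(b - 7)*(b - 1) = b^4 - 16*b^3 + 71*b^2 - 56*b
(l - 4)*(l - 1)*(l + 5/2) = l^3 - 5*l^2/2 - 17*l/2 + 10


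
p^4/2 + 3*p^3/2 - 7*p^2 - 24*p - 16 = (p/2 + 1)*(p - 4)*(p + 1)*(p + 4)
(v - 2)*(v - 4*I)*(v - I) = v^3 - 2*v^2 - 5*I*v^2 - 4*v + 10*I*v + 8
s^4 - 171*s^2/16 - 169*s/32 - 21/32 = (s - 7/2)*(s + 1/4)^2*(s + 3)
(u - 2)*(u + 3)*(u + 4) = u^3 + 5*u^2 - 2*u - 24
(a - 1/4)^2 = a^2 - a/2 + 1/16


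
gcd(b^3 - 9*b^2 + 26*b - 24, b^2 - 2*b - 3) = b - 3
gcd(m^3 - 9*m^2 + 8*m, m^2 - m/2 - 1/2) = m - 1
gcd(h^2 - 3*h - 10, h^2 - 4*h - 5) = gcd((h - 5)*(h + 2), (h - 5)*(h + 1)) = h - 5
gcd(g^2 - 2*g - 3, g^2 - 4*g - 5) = g + 1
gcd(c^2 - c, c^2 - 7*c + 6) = c - 1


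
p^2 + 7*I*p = p*(p + 7*I)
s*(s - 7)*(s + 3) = s^3 - 4*s^2 - 21*s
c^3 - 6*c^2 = c^2*(c - 6)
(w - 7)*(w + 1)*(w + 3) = w^3 - 3*w^2 - 25*w - 21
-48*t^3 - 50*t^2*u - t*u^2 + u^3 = (-8*t + u)*(t + u)*(6*t + u)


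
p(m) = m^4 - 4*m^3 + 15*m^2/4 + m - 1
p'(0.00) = 1.00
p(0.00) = -1.00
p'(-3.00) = -237.50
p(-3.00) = 218.75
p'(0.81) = 1.33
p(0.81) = 0.58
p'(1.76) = -1.16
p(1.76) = 0.16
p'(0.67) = 1.84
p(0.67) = 0.35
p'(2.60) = 9.68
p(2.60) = 2.34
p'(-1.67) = -63.62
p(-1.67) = 34.20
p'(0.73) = 1.64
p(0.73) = 0.46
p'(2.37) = 4.62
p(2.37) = 0.73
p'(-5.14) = -897.77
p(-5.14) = 1334.12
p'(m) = 4*m^3 - 12*m^2 + 15*m/2 + 1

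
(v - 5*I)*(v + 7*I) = v^2 + 2*I*v + 35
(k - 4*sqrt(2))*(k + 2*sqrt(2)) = k^2 - 2*sqrt(2)*k - 16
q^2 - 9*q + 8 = (q - 8)*(q - 1)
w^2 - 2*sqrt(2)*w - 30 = (w - 5*sqrt(2))*(w + 3*sqrt(2))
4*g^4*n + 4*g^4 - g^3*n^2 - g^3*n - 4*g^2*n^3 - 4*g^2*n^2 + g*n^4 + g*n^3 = (-4*g + n)*(-g + n)*(g + n)*(g*n + g)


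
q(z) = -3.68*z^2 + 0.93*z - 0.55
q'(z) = 0.93 - 7.36*z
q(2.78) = -26.41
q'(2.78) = -19.53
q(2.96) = -30.04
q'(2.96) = -20.86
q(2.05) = -14.11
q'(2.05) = -14.16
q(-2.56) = -27.05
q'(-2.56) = 19.77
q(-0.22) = -0.93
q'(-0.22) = 2.55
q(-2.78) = -31.58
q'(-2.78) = 21.39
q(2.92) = -29.21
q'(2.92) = -20.56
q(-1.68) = -12.50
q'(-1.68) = 13.29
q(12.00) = -519.31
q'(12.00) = -87.39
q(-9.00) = -307.00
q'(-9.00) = 67.17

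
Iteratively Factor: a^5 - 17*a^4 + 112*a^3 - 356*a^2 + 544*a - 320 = (a - 4)*(a^4 - 13*a^3 + 60*a^2 - 116*a + 80) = (a - 4)*(a - 2)*(a^3 - 11*a^2 + 38*a - 40) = (a - 5)*(a - 4)*(a - 2)*(a^2 - 6*a + 8) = (a - 5)*(a - 4)*(a - 2)^2*(a - 4)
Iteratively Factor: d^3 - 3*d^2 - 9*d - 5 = (d + 1)*(d^2 - 4*d - 5) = (d + 1)^2*(d - 5)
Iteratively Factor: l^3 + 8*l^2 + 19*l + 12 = (l + 1)*(l^2 + 7*l + 12) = (l + 1)*(l + 4)*(l + 3)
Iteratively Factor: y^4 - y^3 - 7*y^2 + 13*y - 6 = (y + 3)*(y^3 - 4*y^2 + 5*y - 2) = (y - 1)*(y + 3)*(y^2 - 3*y + 2) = (y - 1)^2*(y + 3)*(y - 2)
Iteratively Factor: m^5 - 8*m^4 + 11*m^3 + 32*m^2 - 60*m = (m + 2)*(m^4 - 10*m^3 + 31*m^2 - 30*m) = (m - 3)*(m + 2)*(m^3 - 7*m^2 + 10*m) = (m - 5)*(m - 3)*(m + 2)*(m^2 - 2*m) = (m - 5)*(m - 3)*(m - 2)*(m + 2)*(m)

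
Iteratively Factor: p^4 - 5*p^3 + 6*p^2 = (p)*(p^3 - 5*p^2 + 6*p) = p*(p - 2)*(p^2 - 3*p) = p^2*(p - 2)*(p - 3)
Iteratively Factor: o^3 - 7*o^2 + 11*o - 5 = (o - 1)*(o^2 - 6*o + 5) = (o - 5)*(o - 1)*(o - 1)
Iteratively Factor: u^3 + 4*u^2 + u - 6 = (u - 1)*(u^2 + 5*u + 6) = (u - 1)*(u + 2)*(u + 3)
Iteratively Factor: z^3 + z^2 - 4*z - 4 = (z + 1)*(z^2 - 4) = (z - 2)*(z + 1)*(z + 2)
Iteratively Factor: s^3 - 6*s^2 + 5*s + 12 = (s + 1)*(s^2 - 7*s + 12) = (s - 4)*(s + 1)*(s - 3)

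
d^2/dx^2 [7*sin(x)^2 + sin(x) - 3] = -sin(x) + 14*cos(2*x)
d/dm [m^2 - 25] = 2*m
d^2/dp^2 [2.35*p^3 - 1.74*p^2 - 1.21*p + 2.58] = 14.1*p - 3.48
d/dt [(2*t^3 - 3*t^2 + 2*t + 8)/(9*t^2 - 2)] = 2*(9*t^4 - 15*t^2 - 66*t - 2)/(81*t^4 - 36*t^2 + 4)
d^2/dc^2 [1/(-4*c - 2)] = -4/(2*c + 1)^3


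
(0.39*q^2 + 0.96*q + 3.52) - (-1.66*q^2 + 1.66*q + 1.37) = 2.05*q^2 - 0.7*q + 2.15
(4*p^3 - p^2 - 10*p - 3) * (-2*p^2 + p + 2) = -8*p^5 + 6*p^4 + 27*p^3 - 6*p^2 - 23*p - 6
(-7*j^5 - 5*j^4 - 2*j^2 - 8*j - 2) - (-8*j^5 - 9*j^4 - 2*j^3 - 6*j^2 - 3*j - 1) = j^5 + 4*j^4 + 2*j^3 + 4*j^2 - 5*j - 1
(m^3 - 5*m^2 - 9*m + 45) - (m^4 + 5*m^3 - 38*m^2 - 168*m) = -m^4 - 4*m^3 + 33*m^2 + 159*m + 45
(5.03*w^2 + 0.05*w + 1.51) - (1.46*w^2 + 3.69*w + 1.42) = 3.57*w^2 - 3.64*w + 0.0900000000000001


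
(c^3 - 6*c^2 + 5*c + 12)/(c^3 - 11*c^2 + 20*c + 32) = (c - 3)/(c - 8)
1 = 1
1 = 1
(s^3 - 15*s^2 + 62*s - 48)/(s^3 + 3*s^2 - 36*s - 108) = (s^2 - 9*s + 8)/(s^2 + 9*s + 18)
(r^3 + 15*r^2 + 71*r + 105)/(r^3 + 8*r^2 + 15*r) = (r + 7)/r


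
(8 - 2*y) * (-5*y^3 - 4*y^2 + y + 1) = 10*y^4 - 32*y^3 - 34*y^2 + 6*y + 8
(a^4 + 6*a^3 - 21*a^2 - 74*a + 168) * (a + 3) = a^5 + 9*a^4 - 3*a^3 - 137*a^2 - 54*a + 504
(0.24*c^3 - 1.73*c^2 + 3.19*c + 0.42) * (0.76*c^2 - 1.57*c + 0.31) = 0.1824*c^5 - 1.6916*c^4 + 5.2149*c^3 - 5.2254*c^2 + 0.3295*c + 0.1302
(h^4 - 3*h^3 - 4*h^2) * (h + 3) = h^5 - 13*h^3 - 12*h^2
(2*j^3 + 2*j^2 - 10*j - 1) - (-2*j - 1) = 2*j^3 + 2*j^2 - 8*j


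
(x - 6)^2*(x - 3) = x^3 - 15*x^2 + 72*x - 108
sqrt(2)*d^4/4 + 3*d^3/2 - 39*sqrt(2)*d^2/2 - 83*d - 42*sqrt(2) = (d/2 + sqrt(2)/2)*(d - 6*sqrt(2))*(d + 7*sqrt(2))*(sqrt(2)*d/2 + 1)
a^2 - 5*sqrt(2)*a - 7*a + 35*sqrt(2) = (a - 7)*(a - 5*sqrt(2))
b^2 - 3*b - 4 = (b - 4)*(b + 1)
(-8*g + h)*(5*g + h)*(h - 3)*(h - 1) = -40*g^2*h^2 + 160*g^2*h - 120*g^2 - 3*g*h^3 + 12*g*h^2 - 9*g*h + h^4 - 4*h^3 + 3*h^2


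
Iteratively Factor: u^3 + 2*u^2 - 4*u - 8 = (u + 2)*(u^2 - 4) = (u - 2)*(u + 2)*(u + 2)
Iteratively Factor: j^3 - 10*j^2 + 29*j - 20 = (j - 5)*(j^2 - 5*j + 4) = (j - 5)*(j - 1)*(j - 4)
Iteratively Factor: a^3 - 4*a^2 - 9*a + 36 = (a - 4)*(a^2 - 9) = (a - 4)*(a - 3)*(a + 3)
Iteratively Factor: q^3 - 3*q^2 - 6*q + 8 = (q - 4)*(q^2 + q - 2) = (q - 4)*(q + 2)*(q - 1)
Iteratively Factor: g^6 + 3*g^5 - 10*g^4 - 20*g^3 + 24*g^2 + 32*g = (g - 2)*(g^5 + 5*g^4 - 20*g^2 - 16*g) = (g - 2)*(g + 4)*(g^4 + g^3 - 4*g^2 - 4*g) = (g - 2)*(g + 1)*(g + 4)*(g^3 - 4*g) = g*(g - 2)*(g + 1)*(g + 4)*(g^2 - 4) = g*(g - 2)^2*(g + 1)*(g + 4)*(g + 2)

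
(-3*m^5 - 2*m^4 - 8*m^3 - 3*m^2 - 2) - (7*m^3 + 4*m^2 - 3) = -3*m^5 - 2*m^4 - 15*m^3 - 7*m^2 + 1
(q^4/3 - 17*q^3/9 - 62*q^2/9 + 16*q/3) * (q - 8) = q^5/3 - 41*q^4/9 + 74*q^3/9 + 544*q^2/9 - 128*q/3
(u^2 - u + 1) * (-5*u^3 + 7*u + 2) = -5*u^5 + 5*u^4 + 2*u^3 - 5*u^2 + 5*u + 2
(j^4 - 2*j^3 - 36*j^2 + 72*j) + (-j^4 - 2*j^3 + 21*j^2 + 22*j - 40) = -4*j^3 - 15*j^2 + 94*j - 40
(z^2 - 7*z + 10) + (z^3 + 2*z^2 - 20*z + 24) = z^3 + 3*z^2 - 27*z + 34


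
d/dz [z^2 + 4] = 2*z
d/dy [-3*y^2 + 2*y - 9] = 2 - 6*y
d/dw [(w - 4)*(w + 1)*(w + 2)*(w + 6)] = 4*w^3 + 15*w^2 - 32*w - 68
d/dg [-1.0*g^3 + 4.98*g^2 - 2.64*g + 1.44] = -3.0*g^2 + 9.96*g - 2.64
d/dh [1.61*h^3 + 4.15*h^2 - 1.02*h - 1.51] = 4.83*h^2 + 8.3*h - 1.02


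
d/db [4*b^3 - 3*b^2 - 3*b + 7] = 12*b^2 - 6*b - 3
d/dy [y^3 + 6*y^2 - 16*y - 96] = 3*y^2 + 12*y - 16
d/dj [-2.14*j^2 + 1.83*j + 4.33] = 1.83 - 4.28*j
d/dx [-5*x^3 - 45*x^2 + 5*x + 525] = -15*x^2 - 90*x + 5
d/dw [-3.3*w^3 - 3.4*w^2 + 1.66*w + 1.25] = -9.9*w^2 - 6.8*w + 1.66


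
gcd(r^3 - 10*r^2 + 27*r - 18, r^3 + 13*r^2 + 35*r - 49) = r - 1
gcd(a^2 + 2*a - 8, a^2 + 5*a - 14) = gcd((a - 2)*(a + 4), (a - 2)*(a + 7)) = a - 2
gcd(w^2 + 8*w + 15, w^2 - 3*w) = 1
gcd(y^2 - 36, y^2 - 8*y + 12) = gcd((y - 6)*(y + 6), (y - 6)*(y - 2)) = y - 6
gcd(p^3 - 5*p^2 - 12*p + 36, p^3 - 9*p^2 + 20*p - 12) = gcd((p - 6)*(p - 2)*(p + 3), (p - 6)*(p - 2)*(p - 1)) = p^2 - 8*p + 12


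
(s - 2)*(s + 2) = s^2 - 4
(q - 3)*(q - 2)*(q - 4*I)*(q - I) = q^4 - 5*q^3 - 5*I*q^3 + 2*q^2 + 25*I*q^2 + 20*q - 30*I*q - 24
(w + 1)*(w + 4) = w^2 + 5*w + 4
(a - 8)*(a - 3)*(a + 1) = a^3 - 10*a^2 + 13*a + 24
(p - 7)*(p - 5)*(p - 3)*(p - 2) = p^4 - 17*p^3 + 101*p^2 - 247*p + 210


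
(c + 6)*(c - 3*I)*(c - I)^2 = c^4 + 6*c^3 - 5*I*c^3 - 7*c^2 - 30*I*c^2 - 42*c + 3*I*c + 18*I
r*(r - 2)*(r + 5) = r^3 + 3*r^2 - 10*r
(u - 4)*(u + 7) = u^2 + 3*u - 28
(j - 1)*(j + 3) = j^2 + 2*j - 3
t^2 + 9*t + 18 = (t + 3)*(t + 6)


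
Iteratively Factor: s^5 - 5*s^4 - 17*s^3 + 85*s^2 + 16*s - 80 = (s + 4)*(s^4 - 9*s^3 + 19*s^2 + 9*s - 20) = (s - 1)*(s + 4)*(s^3 - 8*s^2 + 11*s + 20) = (s - 5)*(s - 1)*(s + 4)*(s^2 - 3*s - 4) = (s - 5)*(s - 1)*(s + 1)*(s + 4)*(s - 4)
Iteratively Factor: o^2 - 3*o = (o - 3)*(o)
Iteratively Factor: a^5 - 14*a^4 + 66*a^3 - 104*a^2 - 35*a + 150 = (a + 1)*(a^4 - 15*a^3 + 81*a^2 - 185*a + 150) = (a - 5)*(a + 1)*(a^3 - 10*a^2 + 31*a - 30) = (a - 5)*(a - 2)*(a + 1)*(a^2 - 8*a + 15) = (a - 5)^2*(a - 2)*(a + 1)*(a - 3)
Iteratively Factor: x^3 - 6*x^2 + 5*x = (x - 5)*(x^2 - x) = x*(x - 5)*(x - 1)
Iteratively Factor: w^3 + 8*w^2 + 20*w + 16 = (w + 2)*(w^2 + 6*w + 8) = (w + 2)^2*(w + 4)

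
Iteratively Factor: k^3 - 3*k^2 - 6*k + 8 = (k + 2)*(k^2 - 5*k + 4) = (k - 1)*(k + 2)*(k - 4)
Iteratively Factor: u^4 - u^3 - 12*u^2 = (u + 3)*(u^3 - 4*u^2) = u*(u + 3)*(u^2 - 4*u) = u*(u - 4)*(u + 3)*(u)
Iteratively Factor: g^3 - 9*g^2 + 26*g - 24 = (g - 2)*(g^2 - 7*g + 12) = (g - 3)*(g - 2)*(g - 4)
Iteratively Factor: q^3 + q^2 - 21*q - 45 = (q + 3)*(q^2 - 2*q - 15) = (q + 3)^2*(q - 5)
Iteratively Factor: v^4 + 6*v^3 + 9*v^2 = (v + 3)*(v^3 + 3*v^2) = v*(v + 3)*(v^2 + 3*v) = v^2*(v + 3)*(v + 3)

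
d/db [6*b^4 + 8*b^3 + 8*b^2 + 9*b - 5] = 24*b^3 + 24*b^2 + 16*b + 9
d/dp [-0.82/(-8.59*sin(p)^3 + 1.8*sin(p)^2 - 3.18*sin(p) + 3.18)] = (-21.1314*sin(p)^2 + 2.952*sin(p) - 2.6076)*cos(p)/(8.59*sin(p)^3 - 1.8*sin(p)^2 + 3.18*sin(p) - 3.18)^2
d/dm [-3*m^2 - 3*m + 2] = -6*m - 3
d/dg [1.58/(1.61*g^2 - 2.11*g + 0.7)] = (3.3338 - 5.0876*g)/(1.61*g^2 - 2.11*g + 0.7)^2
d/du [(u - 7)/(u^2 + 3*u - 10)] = (u^2 + 3*u - (u - 7)*(2*u + 3) - 10)/(u^2 + 3*u - 10)^2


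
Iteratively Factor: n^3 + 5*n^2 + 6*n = (n + 3)*(n^2 + 2*n) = (n + 2)*(n + 3)*(n)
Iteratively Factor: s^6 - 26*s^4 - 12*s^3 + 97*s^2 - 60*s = (s)*(s^5 - 26*s^3 - 12*s^2 + 97*s - 60) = s*(s - 5)*(s^4 + 5*s^3 - s^2 - 17*s + 12) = s*(s - 5)*(s + 3)*(s^3 + 2*s^2 - 7*s + 4) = s*(s - 5)*(s + 3)*(s + 4)*(s^2 - 2*s + 1) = s*(s - 5)*(s - 1)*(s + 3)*(s + 4)*(s - 1)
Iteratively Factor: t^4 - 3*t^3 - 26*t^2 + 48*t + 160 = (t - 4)*(t^3 + t^2 - 22*t - 40) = (t - 4)*(t + 4)*(t^2 - 3*t - 10) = (t - 5)*(t - 4)*(t + 4)*(t + 2)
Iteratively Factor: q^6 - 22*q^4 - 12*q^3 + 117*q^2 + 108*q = (q + 1)*(q^5 - q^4 - 21*q^3 + 9*q^2 + 108*q) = (q + 1)*(q + 3)*(q^4 - 4*q^3 - 9*q^2 + 36*q) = q*(q + 1)*(q + 3)*(q^3 - 4*q^2 - 9*q + 36) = q*(q - 4)*(q + 1)*(q + 3)*(q^2 - 9) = q*(q - 4)*(q - 3)*(q + 1)*(q + 3)*(q + 3)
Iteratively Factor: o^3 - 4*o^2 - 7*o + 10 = (o - 5)*(o^2 + o - 2) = (o - 5)*(o - 1)*(o + 2)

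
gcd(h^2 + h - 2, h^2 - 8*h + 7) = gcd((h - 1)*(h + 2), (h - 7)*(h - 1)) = h - 1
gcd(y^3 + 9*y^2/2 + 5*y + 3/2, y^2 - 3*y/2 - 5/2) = y + 1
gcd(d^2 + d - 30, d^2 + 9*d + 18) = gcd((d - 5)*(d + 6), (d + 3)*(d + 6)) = d + 6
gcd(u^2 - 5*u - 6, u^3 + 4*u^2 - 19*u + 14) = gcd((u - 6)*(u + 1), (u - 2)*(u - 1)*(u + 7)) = 1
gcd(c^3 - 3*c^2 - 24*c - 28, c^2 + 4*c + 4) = c^2 + 4*c + 4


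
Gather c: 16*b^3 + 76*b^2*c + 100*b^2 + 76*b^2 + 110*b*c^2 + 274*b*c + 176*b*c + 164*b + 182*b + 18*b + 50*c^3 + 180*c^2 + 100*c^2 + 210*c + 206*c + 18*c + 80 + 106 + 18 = 16*b^3 + 176*b^2 + 364*b + 50*c^3 + c^2*(110*b + 280) + c*(76*b^2 + 450*b + 434) + 204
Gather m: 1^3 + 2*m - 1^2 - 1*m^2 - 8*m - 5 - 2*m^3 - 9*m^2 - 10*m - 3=-2*m^3 - 10*m^2 - 16*m - 8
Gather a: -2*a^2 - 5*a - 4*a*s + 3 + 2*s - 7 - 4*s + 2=-2*a^2 + a*(-4*s - 5) - 2*s - 2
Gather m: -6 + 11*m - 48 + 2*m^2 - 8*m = 2*m^2 + 3*m - 54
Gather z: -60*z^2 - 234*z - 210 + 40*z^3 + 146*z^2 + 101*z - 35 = 40*z^3 + 86*z^2 - 133*z - 245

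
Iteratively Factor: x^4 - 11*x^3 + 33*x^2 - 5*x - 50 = (x + 1)*(x^3 - 12*x^2 + 45*x - 50) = (x - 5)*(x + 1)*(x^2 - 7*x + 10) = (x - 5)^2*(x + 1)*(x - 2)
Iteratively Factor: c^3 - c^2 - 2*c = (c - 2)*(c^2 + c) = c*(c - 2)*(c + 1)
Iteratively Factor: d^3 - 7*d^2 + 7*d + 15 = (d - 5)*(d^2 - 2*d - 3) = (d - 5)*(d + 1)*(d - 3)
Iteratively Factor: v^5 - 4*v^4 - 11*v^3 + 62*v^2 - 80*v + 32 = (v - 1)*(v^4 - 3*v^3 - 14*v^2 + 48*v - 32) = (v - 4)*(v - 1)*(v^3 + v^2 - 10*v + 8) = (v - 4)*(v - 1)*(v + 4)*(v^2 - 3*v + 2) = (v - 4)*(v - 2)*(v - 1)*(v + 4)*(v - 1)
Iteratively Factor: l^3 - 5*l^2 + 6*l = (l - 2)*(l^2 - 3*l) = (l - 3)*(l - 2)*(l)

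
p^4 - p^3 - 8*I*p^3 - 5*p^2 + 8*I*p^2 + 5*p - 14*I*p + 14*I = (p - 1)*(p - 7*I)*(p - 2*I)*(p + I)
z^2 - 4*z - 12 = (z - 6)*(z + 2)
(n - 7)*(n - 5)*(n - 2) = n^3 - 14*n^2 + 59*n - 70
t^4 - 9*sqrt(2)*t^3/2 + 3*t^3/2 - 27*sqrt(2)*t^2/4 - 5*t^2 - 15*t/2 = t*(t + 3/2)*(t - 5*sqrt(2))*(t + sqrt(2)/2)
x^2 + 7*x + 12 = (x + 3)*(x + 4)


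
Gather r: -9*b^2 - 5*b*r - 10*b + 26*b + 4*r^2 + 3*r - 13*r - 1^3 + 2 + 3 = -9*b^2 + 16*b + 4*r^2 + r*(-5*b - 10) + 4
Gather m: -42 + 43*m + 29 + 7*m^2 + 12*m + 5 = 7*m^2 + 55*m - 8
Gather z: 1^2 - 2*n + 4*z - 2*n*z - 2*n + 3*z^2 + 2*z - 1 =-4*n + 3*z^2 + z*(6 - 2*n)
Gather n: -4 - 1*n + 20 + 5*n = 4*n + 16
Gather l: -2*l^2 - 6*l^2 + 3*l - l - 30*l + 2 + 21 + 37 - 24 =-8*l^2 - 28*l + 36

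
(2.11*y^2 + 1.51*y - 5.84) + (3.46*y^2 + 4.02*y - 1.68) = 5.57*y^2 + 5.53*y - 7.52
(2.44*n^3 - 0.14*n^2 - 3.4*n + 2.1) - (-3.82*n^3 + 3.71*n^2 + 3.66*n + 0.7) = 6.26*n^3 - 3.85*n^2 - 7.06*n + 1.4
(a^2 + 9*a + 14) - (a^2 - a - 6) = 10*a + 20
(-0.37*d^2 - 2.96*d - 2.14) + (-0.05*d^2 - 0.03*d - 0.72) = -0.42*d^2 - 2.99*d - 2.86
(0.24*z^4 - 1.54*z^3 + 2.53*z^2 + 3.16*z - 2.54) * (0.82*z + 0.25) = 0.1968*z^5 - 1.2028*z^4 + 1.6896*z^3 + 3.2237*z^2 - 1.2928*z - 0.635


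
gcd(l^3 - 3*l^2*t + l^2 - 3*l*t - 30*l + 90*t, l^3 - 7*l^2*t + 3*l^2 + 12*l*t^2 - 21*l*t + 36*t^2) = -l + 3*t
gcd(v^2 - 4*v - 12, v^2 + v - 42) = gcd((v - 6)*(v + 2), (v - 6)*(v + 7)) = v - 6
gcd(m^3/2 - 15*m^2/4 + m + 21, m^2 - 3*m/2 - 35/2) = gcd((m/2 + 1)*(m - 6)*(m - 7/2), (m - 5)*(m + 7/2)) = 1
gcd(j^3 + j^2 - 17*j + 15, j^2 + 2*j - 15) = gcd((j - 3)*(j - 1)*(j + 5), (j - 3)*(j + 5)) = j^2 + 2*j - 15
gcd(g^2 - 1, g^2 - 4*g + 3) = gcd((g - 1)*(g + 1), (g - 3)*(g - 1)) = g - 1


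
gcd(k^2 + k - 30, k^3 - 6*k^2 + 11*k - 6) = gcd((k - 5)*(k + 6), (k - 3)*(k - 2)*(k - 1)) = 1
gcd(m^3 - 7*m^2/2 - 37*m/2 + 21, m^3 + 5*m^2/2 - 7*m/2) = m^2 + 5*m/2 - 7/2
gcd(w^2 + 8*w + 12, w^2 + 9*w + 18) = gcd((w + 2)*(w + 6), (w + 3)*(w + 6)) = w + 6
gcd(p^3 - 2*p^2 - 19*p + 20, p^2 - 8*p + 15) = p - 5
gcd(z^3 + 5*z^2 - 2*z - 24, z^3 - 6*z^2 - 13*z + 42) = z^2 + z - 6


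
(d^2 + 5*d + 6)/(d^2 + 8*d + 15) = (d + 2)/(d + 5)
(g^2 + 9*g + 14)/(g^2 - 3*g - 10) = (g + 7)/(g - 5)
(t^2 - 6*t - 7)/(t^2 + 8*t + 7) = (t - 7)/(t + 7)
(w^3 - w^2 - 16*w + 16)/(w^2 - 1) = (w^2 - 16)/(w + 1)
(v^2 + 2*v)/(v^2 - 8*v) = (v + 2)/(v - 8)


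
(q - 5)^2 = q^2 - 10*q + 25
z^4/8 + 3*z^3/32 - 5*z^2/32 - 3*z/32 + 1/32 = (z/4 + 1/4)*(z/2 + 1/2)*(z - 1)*(z - 1/4)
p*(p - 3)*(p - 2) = p^3 - 5*p^2 + 6*p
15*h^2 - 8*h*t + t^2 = (-5*h + t)*(-3*h + t)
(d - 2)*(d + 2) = d^2 - 4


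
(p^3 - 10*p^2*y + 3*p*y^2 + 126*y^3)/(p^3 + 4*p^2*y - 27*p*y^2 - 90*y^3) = (-p^2 + 13*p*y - 42*y^2)/(-p^2 - p*y + 30*y^2)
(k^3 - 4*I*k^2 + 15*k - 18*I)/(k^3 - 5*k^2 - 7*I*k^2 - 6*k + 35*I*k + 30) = (k + 3*I)/(k - 5)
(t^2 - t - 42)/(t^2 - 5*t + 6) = (t^2 - t - 42)/(t^2 - 5*t + 6)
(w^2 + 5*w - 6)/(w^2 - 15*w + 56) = (w^2 + 5*w - 6)/(w^2 - 15*w + 56)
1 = 1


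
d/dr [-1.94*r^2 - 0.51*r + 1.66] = -3.88*r - 0.51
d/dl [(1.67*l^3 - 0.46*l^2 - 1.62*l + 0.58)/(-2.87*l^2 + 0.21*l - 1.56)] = (-4.7929*l^4 + 0.7014*l^3 - 12.5616*l^2 + 4.7644*l + 2.4054)/(8.2369*l^4 - 1.2054*l^3 + 8.9985*l^2 - 0.6552*l + 2.4336)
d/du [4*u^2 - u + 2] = 8*u - 1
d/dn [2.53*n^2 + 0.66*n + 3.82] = 5.06*n + 0.66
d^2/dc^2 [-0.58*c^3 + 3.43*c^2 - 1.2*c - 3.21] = 6.86 - 3.48*c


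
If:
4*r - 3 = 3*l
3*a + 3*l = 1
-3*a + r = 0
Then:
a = 4/15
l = 1/15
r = 4/5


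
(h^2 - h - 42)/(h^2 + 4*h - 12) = (h - 7)/(h - 2)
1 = 1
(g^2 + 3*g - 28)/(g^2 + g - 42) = (g - 4)/(g - 6)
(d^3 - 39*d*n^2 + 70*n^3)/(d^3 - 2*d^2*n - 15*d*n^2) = (d^2 + 5*d*n - 14*n^2)/(d*(d + 3*n))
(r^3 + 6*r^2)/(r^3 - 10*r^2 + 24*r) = r*(r + 6)/(r^2 - 10*r + 24)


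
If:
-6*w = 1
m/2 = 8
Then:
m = 16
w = -1/6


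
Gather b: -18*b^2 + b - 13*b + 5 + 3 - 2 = -18*b^2 - 12*b + 6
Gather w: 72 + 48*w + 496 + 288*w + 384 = 336*w + 952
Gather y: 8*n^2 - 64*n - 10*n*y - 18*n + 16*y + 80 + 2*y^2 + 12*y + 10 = 8*n^2 - 82*n + 2*y^2 + y*(28 - 10*n) + 90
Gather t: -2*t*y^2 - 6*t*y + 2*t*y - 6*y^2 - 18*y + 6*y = t*(-2*y^2 - 4*y) - 6*y^2 - 12*y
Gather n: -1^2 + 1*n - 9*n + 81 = 80 - 8*n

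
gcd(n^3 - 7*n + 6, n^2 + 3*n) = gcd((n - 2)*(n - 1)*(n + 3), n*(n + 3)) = n + 3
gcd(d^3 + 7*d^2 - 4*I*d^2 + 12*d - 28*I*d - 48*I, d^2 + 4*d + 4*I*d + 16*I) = d + 4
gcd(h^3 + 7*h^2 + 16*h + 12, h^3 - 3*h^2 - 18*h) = h + 3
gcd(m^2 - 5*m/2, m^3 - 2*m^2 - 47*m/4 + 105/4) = m - 5/2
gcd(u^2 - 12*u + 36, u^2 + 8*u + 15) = 1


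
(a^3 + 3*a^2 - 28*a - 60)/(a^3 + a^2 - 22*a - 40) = (a + 6)/(a + 4)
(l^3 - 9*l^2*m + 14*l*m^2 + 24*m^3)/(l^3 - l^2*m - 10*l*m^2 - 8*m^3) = (l - 6*m)/(l + 2*m)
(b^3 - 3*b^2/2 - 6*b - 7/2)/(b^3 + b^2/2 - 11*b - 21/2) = (b + 1)/(b + 3)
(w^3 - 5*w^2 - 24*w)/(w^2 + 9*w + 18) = w*(w - 8)/(w + 6)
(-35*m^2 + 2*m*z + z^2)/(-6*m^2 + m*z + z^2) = (-35*m^2 + 2*m*z + z^2)/(-6*m^2 + m*z + z^2)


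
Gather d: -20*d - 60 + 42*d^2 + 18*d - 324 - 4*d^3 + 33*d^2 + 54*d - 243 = -4*d^3 + 75*d^2 + 52*d - 627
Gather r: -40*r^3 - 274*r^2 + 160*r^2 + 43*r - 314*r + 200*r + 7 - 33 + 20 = -40*r^3 - 114*r^2 - 71*r - 6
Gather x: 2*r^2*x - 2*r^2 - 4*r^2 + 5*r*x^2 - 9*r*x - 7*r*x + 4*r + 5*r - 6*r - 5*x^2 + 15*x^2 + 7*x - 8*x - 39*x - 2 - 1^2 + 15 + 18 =-6*r^2 + 3*r + x^2*(5*r + 10) + x*(2*r^2 - 16*r - 40) + 30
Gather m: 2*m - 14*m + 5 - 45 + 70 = 30 - 12*m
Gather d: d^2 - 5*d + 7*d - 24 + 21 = d^2 + 2*d - 3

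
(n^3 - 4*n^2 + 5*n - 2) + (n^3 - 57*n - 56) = 2*n^3 - 4*n^2 - 52*n - 58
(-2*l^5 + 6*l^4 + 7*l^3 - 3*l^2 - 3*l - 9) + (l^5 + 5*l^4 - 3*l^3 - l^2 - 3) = -l^5 + 11*l^4 + 4*l^3 - 4*l^2 - 3*l - 12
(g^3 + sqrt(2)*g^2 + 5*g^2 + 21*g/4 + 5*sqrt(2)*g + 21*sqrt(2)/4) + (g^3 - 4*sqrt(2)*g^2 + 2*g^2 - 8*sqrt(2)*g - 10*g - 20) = 2*g^3 - 3*sqrt(2)*g^2 + 7*g^2 - 19*g/4 - 3*sqrt(2)*g - 20 + 21*sqrt(2)/4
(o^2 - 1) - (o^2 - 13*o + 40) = 13*o - 41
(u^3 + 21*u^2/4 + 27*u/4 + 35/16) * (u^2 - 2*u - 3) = u^5 + 13*u^4/4 - 27*u^3/4 - 433*u^2/16 - 197*u/8 - 105/16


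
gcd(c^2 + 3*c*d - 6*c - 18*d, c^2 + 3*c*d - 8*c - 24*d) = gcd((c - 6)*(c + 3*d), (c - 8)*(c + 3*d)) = c + 3*d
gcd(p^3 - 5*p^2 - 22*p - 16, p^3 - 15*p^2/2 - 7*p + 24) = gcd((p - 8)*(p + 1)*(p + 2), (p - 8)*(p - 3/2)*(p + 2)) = p^2 - 6*p - 16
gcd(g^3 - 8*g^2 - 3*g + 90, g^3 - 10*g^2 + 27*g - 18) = g - 6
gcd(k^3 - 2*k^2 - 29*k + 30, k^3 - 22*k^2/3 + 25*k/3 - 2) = k^2 - 7*k + 6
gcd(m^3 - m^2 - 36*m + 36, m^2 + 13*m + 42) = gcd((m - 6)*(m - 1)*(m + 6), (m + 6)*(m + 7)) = m + 6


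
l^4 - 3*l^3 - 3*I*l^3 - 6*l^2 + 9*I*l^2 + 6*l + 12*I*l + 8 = (l - 4)*(l + 1)*(l - 2*I)*(l - I)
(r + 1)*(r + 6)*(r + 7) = r^3 + 14*r^2 + 55*r + 42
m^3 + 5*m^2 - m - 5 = (m - 1)*(m + 1)*(m + 5)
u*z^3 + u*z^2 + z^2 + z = z*(z + 1)*(u*z + 1)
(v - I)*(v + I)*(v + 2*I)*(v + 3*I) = v^4 + 5*I*v^3 - 5*v^2 + 5*I*v - 6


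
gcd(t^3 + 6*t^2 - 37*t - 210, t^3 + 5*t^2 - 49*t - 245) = t^2 + 12*t + 35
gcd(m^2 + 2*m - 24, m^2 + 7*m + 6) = m + 6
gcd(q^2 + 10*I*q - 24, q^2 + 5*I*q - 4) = q + 4*I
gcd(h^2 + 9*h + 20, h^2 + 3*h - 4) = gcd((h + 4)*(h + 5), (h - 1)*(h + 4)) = h + 4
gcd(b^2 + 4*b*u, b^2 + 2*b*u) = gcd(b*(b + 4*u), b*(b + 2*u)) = b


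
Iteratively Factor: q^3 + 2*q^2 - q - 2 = (q + 2)*(q^2 - 1) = (q + 1)*(q + 2)*(q - 1)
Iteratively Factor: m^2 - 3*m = (m - 3)*(m)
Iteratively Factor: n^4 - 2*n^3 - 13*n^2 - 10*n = (n + 2)*(n^3 - 4*n^2 - 5*n) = (n - 5)*(n + 2)*(n^2 + n) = (n - 5)*(n + 1)*(n + 2)*(n)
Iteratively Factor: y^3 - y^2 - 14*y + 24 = (y - 3)*(y^2 + 2*y - 8) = (y - 3)*(y + 4)*(y - 2)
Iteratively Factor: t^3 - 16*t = (t + 4)*(t^2 - 4*t) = t*(t + 4)*(t - 4)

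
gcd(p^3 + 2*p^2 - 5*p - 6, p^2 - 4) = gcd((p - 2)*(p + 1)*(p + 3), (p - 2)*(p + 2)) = p - 2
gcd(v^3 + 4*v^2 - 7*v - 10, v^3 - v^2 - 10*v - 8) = v + 1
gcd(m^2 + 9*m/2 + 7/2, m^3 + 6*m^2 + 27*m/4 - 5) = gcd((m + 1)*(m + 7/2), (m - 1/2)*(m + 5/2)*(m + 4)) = 1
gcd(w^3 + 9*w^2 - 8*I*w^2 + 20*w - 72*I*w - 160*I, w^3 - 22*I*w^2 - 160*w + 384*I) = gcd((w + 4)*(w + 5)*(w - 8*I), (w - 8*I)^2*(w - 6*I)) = w - 8*I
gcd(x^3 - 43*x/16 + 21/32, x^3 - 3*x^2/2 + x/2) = 1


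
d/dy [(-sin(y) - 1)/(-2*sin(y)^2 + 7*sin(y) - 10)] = (-4*sin(y) + cos(2*y) + 16)*cos(y)/(-7*sin(y) - cos(2*y) + 11)^2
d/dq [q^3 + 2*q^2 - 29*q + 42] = 3*q^2 + 4*q - 29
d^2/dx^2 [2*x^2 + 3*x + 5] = 4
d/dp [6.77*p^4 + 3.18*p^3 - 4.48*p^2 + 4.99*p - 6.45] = 27.08*p^3 + 9.54*p^2 - 8.96*p + 4.99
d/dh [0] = 0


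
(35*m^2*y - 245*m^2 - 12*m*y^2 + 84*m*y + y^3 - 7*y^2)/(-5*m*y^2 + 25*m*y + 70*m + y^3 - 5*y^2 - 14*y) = (-7*m + y)/(y + 2)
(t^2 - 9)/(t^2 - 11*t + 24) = (t + 3)/(t - 8)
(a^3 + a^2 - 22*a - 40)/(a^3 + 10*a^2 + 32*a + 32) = (a - 5)/(a + 4)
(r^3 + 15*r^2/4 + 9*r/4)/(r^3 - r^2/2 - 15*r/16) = 4*(r + 3)/(4*r - 5)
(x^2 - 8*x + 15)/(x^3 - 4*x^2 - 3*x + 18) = (x - 5)/(x^2 - x - 6)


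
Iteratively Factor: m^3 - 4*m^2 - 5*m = (m - 5)*(m^2 + m) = (m - 5)*(m + 1)*(m)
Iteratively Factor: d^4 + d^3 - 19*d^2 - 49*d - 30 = (d + 3)*(d^3 - 2*d^2 - 13*d - 10) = (d - 5)*(d + 3)*(d^2 + 3*d + 2) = (d - 5)*(d + 1)*(d + 3)*(d + 2)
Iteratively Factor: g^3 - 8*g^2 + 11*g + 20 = (g - 4)*(g^2 - 4*g - 5) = (g - 5)*(g - 4)*(g + 1)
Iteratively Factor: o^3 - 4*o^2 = (o)*(o^2 - 4*o) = o^2*(o - 4)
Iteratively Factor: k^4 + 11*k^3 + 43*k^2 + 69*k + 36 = (k + 3)*(k^3 + 8*k^2 + 19*k + 12) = (k + 3)^2*(k^2 + 5*k + 4) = (k + 3)^2*(k + 4)*(k + 1)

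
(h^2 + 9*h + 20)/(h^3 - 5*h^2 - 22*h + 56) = (h + 5)/(h^2 - 9*h + 14)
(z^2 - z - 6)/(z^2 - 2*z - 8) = (z - 3)/(z - 4)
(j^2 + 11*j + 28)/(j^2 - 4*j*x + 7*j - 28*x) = (-j - 4)/(-j + 4*x)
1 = 1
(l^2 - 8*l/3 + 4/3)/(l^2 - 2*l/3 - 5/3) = (-3*l^2 + 8*l - 4)/(-3*l^2 + 2*l + 5)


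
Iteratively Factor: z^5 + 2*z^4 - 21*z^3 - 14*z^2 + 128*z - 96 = (z - 2)*(z^4 + 4*z^3 - 13*z^2 - 40*z + 48) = (z - 2)*(z + 4)*(z^3 - 13*z + 12) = (z - 3)*(z - 2)*(z + 4)*(z^2 + 3*z - 4) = (z - 3)*(z - 2)*(z - 1)*(z + 4)*(z + 4)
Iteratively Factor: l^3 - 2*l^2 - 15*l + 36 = (l + 4)*(l^2 - 6*l + 9) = (l - 3)*(l + 4)*(l - 3)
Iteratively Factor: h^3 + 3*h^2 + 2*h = (h + 2)*(h^2 + h) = (h + 1)*(h + 2)*(h)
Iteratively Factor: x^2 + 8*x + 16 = (x + 4)*(x + 4)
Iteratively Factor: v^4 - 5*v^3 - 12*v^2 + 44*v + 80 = (v - 5)*(v^3 - 12*v - 16) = (v - 5)*(v + 2)*(v^2 - 2*v - 8) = (v - 5)*(v - 4)*(v + 2)*(v + 2)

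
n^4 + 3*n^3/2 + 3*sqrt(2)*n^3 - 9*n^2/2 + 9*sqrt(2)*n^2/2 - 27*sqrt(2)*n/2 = n*(n - 3/2)*(n + 3)*(n + 3*sqrt(2))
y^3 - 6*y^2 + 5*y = y*(y - 5)*(y - 1)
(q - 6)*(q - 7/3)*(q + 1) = q^3 - 22*q^2/3 + 17*q/3 + 14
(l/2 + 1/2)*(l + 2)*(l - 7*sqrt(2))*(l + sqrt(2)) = l^4/2 - 3*sqrt(2)*l^3 + 3*l^3/2 - 9*sqrt(2)*l^2 - 6*l^2 - 21*l - 6*sqrt(2)*l - 14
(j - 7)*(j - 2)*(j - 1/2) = j^3 - 19*j^2/2 + 37*j/2 - 7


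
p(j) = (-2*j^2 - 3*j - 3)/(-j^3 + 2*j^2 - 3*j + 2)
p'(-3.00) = 0.00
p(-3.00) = -0.21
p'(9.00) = -0.05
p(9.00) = 0.32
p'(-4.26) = -0.01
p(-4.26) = -0.21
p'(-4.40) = -0.01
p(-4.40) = -0.21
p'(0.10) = -4.93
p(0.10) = -1.93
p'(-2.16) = 0.01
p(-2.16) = -0.21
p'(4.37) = -0.37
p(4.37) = 0.96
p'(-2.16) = 0.01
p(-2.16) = -0.21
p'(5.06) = -0.24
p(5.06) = 0.76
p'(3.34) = -0.84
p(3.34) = 1.54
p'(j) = (-4*j - 3)/(-j^3 + 2*j^2 - 3*j + 2) + (-2*j^2 - 3*j - 3)*(3*j^2 - 4*j + 3)/(-j^3 + 2*j^2 - 3*j + 2)^2 = (-2*j^4 - 6*j^3 + 3*j^2 + 4*j - 15)/(j^6 - 4*j^5 + 10*j^4 - 16*j^3 + 17*j^2 - 12*j + 4)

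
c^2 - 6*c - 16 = (c - 8)*(c + 2)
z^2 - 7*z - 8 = (z - 8)*(z + 1)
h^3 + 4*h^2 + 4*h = h*(h + 2)^2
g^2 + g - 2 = (g - 1)*(g + 2)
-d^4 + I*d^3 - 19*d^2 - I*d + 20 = (d - 5*I)*(d + 4*I)*(I*d - I)*(I*d + I)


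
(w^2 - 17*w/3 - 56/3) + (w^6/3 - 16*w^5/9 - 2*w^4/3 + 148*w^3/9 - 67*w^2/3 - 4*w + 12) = w^6/3 - 16*w^5/9 - 2*w^4/3 + 148*w^3/9 - 64*w^2/3 - 29*w/3 - 20/3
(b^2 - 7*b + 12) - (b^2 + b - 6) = 18 - 8*b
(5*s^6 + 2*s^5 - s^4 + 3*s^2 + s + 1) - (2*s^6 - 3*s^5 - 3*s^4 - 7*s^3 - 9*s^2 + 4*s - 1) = 3*s^6 + 5*s^5 + 2*s^4 + 7*s^3 + 12*s^2 - 3*s + 2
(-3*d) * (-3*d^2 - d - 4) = 9*d^3 + 3*d^2 + 12*d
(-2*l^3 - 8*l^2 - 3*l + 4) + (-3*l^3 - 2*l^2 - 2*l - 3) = -5*l^3 - 10*l^2 - 5*l + 1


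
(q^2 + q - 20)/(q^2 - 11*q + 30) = (q^2 + q - 20)/(q^2 - 11*q + 30)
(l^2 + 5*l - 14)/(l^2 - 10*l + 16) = (l + 7)/(l - 8)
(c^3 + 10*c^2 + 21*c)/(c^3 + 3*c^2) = (c + 7)/c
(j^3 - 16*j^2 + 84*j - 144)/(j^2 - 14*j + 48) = (j^2 - 10*j + 24)/(j - 8)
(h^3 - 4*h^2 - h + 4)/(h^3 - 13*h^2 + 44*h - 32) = (h + 1)/(h - 8)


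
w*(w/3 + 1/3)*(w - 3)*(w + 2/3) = w^4/3 - 4*w^3/9 - 13*w^2/9 - 2*w/3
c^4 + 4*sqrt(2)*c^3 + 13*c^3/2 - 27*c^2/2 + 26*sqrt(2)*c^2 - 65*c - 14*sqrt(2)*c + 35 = (c - 1/2)*(c + 7)*(c - sqrt(2))*(c + 5*sqrt(2))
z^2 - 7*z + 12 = (z - 4)*(z - 3)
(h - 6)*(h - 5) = h^2 - 11*h + 30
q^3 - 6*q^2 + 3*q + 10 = (q - 5)*(q - 2)*(q + 1)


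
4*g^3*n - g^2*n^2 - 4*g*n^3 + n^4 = n*(-4*g + n)*(-g + n)*(g + n)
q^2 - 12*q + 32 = (q - 8)*(q - 4)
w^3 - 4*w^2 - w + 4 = (w - 4)*(w - 1)*(w + 1)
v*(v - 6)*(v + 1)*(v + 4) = v^4 - v^3 - 26*v^2 - 24*v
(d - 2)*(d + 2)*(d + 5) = d^3 + 5*d^2 - 4*d - 20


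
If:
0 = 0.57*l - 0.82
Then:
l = 1.44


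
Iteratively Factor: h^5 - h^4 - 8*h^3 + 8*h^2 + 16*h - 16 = (h - 2)*(h^4 + h^3 - 6*h^2 - 4*h + 8) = (h - 2)*(h + 2)*(h^3 - h^2 - 4*h + 4) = (h - 2)*(h - 1)*(h + 2)*(h^2 - 4) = (h - 2)^2*(h - 1)*(h + 2)*(h + 2)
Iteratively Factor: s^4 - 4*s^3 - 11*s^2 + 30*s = (s - 5)*(s^3 + s^2 - 6*s) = s*(s - 5)*(s^2 + s - 6) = s*(s - 5)*(s + 3)*(s - 2)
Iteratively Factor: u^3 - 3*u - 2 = (u - 2)*(u^2 + 2*u + 1) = (u - 2)*(u + 1)*(u + 1)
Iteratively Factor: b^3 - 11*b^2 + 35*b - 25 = (b - 5)*(b^2 - 6*b + 5) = (b - 5)*(b - 1)*(b - 5)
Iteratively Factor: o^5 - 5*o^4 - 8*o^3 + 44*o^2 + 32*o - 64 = (o - 4)*(o^4 - o^3 - 12*o^2 - 4*o + 16) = (o - 4)*(o - 1)*(o^3 - 12*o - 16) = (o - 4)^2*(o - 1)*(o^2 + 4*o + 4) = (o - 4)^2*(o - 1)*(o + 2)*(o + 2)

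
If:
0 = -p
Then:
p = 0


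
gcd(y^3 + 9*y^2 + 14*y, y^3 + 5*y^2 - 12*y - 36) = y + 2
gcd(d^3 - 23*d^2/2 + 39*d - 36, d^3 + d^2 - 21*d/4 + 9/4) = d - 3/2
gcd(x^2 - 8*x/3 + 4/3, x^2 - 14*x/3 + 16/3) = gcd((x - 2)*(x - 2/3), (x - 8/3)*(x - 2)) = x - 2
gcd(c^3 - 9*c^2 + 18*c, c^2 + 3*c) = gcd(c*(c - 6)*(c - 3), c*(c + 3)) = c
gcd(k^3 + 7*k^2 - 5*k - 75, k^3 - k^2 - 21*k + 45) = k^2 + 2*k - 15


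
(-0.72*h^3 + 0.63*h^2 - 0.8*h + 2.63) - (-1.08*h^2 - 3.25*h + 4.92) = -0.72*h^3 + 1.71*h^2 + 2.45*h - 2.29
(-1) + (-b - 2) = -b - 3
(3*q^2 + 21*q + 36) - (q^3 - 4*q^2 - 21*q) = -q^3 + 7*q^2 + 42*q + 36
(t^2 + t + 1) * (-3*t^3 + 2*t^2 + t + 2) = -3*t^5 - t^4 + 5*t^2 + 3*t + 2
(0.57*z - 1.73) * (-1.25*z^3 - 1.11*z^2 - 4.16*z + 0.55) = -0.7125*z^4 + 1.5298*z^3 - 0.4509*z^2 + 7.5103*z - 0.9515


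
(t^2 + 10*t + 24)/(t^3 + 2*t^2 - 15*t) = (t^2 + 10*t + 24)/(t*(t^2 + 2*t - 15))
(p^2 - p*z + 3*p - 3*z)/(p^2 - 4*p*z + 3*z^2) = (-p - 3)/(-p + 3*z)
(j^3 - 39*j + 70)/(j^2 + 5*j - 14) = j - 5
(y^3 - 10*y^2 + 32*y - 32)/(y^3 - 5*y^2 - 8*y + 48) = (y - 2)/(y + 3)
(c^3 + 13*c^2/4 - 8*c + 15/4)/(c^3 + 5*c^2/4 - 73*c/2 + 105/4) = (c^2 + 4*c - 5)/(c^2 + 2*c - 35)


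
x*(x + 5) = x^2 + 5*x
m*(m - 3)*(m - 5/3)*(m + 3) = m^4 - 5*m^3/3 - 9*m^2 + 15*m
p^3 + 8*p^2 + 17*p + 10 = (p + 1)*(p + 2)*(p + 5)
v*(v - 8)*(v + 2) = v^3 - 6*v^2 - 16*v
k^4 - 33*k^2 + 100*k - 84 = (k - 3)*(k - 2)^2*(k + 7)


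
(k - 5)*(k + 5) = k^2 - 25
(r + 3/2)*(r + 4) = r^2 + 11*r/2 + 6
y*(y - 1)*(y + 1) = y^3 - y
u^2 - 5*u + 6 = (u - 3)*(u - 2)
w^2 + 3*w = w*(w + 3)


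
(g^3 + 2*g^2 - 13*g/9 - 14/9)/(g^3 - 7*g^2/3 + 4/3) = (g + 7/3)/(g - 2)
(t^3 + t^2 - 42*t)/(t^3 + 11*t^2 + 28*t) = (t - 6)/(t + 4)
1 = 1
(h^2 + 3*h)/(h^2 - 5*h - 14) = h*(h + 3)/(h^2 - 5*h - 14)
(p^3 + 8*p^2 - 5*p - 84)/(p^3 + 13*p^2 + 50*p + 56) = (p - 3)/(p + 2)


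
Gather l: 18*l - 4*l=14*l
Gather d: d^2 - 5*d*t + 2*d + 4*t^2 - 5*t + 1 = d^2 + d*(2 - 5*t) + 4*t^2 - 5*t + 1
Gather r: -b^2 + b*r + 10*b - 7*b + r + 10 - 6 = -b^2 + 3*b + r*(b + 1) + 4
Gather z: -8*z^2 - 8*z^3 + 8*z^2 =-8*z^3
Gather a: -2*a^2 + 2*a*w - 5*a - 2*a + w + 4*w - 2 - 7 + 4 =-2*a^2 + a*(2*w - 7) + 5*w - 5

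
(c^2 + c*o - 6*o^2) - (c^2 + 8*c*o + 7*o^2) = -7*c*o - 13*o^2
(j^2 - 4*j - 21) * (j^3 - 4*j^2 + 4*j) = j^5 - 8*j^4 - j^3 + 68*j^2 - 84*j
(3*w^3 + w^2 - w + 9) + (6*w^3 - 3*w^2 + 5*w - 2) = 9*w^3 - 2*w^2 + 4*w + 7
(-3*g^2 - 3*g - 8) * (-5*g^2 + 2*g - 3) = 15*g^4 + 9*g^3 + 43*g^2 - 7*g + 24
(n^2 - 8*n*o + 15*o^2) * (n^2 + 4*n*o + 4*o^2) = n^4 - 4*n^3*o - 13*n^2*o^2 + 28*n*o^3 + 60*o^4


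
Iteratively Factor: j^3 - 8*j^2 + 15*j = (j)*(j^2 - 8*j + 15) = j*(j - 3)*(j - 5)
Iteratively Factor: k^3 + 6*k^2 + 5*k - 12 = (k - 1)*(k^2 + 7*k + 12) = (k - 1)*(k + 4)*(k + 3)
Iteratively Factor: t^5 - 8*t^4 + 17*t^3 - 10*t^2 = (t)*(t^4 - 8*t^3 + 17*t^2 - 10*t) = t*(t - 2)*(t^3 - 6*t^2 + 5*t) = t^2*(t - 2)*(t^2 - 6*t + 5) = t^2*(t - 5)*(t - 2)*(t - 1)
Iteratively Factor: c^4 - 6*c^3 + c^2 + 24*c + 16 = (c - 4)*(c^3 - 2*c^2 - 7*c - 4) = (c - 4)*(c + 1)*(c^2 - 3*c - 4) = (c - 4)^2*(c + 1)*(c + 1)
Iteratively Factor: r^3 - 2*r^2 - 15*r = (r)*(r^2 - 2*r - 15) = r*(r - 5)*(r + 3)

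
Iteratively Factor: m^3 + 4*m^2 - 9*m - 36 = (m - 3)*(m^2 + 7*m + 12) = (m - 3)*(m + 3)*(m + 4)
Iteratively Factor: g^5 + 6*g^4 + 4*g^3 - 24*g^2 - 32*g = (g - 2)*(g^4 + 8*g^3 + 20*g^2 + 16*g) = (g - 2)*(g + 2)*(g^3 + 6*g^2 + 8*g) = g*(g - 2)*(g + 2)*(g^2 + 6*g + 8) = g*(g - 2)*(g + 2)*(g + 4)*(g + 2)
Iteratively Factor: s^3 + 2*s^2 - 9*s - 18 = (s - 3)*(s^2 + 5*s + 6) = (s - 3)*(s + 2)*(s + 3)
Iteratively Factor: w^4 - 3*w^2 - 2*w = (w + 1)*(w^3 - w^2 - 2*w) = (w - 2)*(w + 1)*(w^2 + w) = w*(w - 2)*(w + 1)*(w + 1)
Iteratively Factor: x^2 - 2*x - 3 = (x + 1)*(x - 3)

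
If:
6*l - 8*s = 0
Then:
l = 4*s/3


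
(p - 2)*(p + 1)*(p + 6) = p^3 + 5*p^2 - 8*p - 12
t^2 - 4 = (t - 2)*(t + 2)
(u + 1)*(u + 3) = u^2 + 4*u + 3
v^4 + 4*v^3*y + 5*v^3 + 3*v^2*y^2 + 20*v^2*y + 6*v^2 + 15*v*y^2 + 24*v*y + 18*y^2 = (v + 2)*(v + 3)*(v + y)*(v + 3*y)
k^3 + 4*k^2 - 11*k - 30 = (k - 3)*(k + 2)*(k + 5)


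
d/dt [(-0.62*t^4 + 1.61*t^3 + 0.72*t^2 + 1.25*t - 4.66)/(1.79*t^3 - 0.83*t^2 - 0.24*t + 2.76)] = (-1.1098*t^6 + 1.0292*t^5 - 2.1787*t^4 - 12.0926*t^3 + 39.2197*t^2 - 3.7612*t + 2.3316)/(3.2041*t^6 - 2.9714*t^5 - 0.1703*t^4 + 10.2792*t^3 - 4.524*t^2 - 1.3248*t + 7.6176)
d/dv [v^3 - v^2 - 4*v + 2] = 3*v^2 - 2*v - 4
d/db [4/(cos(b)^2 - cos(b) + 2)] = 4*(2*cos(b) - 1)*sin(b)/(sin(b)^2 + cos(b) - 3)^2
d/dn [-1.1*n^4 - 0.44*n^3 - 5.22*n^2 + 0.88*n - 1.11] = -4.4*n^3 - 1.32*n^2 - 10.44*n + 0.88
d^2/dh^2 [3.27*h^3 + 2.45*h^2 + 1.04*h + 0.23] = 19.62*h + 4.9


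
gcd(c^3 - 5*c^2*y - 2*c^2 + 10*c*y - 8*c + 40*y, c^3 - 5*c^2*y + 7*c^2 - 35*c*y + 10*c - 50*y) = -c^2 + 5*c*y - 2*c + 10*y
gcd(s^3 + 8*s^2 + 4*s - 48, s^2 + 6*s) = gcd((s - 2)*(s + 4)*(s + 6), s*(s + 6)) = s + 6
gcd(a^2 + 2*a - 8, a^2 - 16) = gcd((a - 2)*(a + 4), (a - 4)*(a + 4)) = a + 4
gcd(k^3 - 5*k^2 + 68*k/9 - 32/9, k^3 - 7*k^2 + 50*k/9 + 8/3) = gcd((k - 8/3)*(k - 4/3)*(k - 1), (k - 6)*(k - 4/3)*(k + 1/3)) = k - 4/3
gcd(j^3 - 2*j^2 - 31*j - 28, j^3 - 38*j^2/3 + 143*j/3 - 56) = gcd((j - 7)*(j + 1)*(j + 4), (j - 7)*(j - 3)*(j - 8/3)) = j - 7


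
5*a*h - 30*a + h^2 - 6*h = (5*a + h)*(h - 6)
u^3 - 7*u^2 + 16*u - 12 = (u - 3)*(u - 2)^2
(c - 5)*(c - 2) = c^2 - 7*c + 10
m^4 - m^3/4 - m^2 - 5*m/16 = m*(m - 5/4)*(m + 1/2)^2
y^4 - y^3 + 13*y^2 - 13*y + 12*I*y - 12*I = (y - 4*I)*(y + 3*I)*(-I*y + 1)*(I*y - I)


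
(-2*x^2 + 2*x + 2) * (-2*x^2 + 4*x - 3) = 4*x^4 - 12*x^3 + 10*x^2 + 2*x - 6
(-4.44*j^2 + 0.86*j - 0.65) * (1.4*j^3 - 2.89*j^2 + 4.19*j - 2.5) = -6.216*j^5 + 14.0356*j^4 - 21.999*j^3 + 16.5819*j^2 - 4.8735*j + 1.625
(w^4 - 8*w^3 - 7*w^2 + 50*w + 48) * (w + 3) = w^5 - 5*w^4 - 31*w^3 + 29*w^2 + 198*w + 144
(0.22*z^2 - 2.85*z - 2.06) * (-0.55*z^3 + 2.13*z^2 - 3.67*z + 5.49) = -0.121*z^5 + 2.0361*z^4 - 5.7449*z^3 + 7.2795*z^2 - 8.0863*z - 11.3094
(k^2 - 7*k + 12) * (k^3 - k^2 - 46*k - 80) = k^5 - 8*k^4 - 27*k^3 + 230*k^2 + 8*k - 960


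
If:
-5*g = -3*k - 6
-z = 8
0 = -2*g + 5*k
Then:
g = 30/19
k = 12/19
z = -8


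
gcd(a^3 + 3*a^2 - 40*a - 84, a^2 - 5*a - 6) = a - 6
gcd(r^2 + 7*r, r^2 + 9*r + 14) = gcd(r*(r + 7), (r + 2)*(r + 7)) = r + 7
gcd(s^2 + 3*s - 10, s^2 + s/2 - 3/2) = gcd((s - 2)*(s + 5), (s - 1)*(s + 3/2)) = 1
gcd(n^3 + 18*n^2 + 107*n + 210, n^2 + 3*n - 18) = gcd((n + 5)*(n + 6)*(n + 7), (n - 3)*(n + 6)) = n + 6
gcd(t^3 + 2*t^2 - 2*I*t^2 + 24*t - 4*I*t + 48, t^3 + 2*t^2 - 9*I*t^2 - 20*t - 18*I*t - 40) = t + 2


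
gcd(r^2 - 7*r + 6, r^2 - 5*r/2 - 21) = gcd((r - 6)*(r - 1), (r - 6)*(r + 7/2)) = r - 6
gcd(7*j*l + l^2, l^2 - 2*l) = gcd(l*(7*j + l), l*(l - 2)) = l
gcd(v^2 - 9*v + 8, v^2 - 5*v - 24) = v - 8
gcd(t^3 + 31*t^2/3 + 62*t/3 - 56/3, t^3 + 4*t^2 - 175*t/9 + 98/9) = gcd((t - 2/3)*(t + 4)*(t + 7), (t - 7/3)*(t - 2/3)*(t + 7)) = t^2 + 19*t/3 - 14/3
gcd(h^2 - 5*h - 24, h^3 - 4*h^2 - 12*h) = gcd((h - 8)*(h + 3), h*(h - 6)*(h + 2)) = 1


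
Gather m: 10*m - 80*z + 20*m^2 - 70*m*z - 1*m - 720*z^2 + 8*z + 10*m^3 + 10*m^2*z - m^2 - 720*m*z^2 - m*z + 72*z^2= 10*m^3 + m^2*(10*z + 19) + m*(-720*z^2 - 71*z + 9) - 648*z^2 - 72*z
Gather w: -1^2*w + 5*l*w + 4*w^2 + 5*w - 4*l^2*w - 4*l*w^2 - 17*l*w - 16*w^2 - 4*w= w^2*(-4*l - 12) + w*(-4*l^2 - 12*l)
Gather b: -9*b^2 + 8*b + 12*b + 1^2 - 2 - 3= -9*b^2 + 20*b - 4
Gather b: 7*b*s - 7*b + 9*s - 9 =b*(7*s - 7) + 9*s - 9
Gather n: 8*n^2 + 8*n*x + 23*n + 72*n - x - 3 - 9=8*n^2 + n*(8*x + 95) - x - 12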